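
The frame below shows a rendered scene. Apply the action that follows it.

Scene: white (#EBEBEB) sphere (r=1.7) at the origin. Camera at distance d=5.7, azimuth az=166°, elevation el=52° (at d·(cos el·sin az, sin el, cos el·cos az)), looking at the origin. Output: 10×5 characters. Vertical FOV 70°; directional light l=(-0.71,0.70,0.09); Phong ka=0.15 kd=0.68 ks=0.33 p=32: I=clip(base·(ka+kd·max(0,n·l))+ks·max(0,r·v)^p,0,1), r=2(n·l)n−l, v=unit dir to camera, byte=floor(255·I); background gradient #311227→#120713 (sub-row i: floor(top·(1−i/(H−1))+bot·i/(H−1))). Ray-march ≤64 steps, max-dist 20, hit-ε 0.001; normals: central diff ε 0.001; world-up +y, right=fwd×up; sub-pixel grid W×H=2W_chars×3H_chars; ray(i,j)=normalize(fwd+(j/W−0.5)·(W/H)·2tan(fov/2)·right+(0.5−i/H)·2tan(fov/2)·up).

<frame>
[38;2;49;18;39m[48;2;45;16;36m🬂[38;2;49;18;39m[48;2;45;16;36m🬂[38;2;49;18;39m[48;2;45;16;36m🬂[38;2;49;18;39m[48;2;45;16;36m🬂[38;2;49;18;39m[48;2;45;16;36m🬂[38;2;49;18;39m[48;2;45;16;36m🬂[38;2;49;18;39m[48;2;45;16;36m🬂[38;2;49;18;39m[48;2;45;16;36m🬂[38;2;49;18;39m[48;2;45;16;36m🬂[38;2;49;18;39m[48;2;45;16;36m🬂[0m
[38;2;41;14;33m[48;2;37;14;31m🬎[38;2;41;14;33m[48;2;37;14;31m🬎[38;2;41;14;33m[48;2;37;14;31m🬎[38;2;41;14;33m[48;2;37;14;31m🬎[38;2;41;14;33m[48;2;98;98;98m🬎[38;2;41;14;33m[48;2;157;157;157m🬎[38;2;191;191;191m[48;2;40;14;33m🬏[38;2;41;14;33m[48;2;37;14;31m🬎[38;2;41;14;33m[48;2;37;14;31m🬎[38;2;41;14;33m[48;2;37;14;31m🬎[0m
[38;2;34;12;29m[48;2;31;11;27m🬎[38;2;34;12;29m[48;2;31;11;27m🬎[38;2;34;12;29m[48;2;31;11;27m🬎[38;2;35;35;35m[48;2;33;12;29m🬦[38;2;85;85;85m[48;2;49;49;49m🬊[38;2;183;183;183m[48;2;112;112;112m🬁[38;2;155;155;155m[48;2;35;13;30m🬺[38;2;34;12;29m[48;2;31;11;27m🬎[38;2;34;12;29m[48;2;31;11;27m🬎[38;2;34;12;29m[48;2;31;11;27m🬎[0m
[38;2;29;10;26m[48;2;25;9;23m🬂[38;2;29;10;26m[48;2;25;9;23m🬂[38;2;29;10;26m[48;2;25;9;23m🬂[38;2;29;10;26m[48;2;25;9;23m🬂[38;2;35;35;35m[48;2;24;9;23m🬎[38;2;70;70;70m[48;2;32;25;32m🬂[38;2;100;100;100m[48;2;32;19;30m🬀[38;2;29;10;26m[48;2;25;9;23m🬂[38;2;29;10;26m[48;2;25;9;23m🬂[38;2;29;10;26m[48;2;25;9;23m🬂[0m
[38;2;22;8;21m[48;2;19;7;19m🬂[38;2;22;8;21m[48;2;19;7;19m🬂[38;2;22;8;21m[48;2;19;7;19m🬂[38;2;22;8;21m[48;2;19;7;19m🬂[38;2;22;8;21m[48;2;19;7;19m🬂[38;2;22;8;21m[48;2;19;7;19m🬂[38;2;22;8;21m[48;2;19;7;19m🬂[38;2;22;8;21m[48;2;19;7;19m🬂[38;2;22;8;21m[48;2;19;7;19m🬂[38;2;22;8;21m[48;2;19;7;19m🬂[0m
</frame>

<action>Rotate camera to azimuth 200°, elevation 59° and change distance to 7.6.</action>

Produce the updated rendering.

<frame>
[38;2;49;18;39m[48;2;45;16;36m🬂[38;2;49;18;39m[48;2;45;16;36m🬂[38;2;49;18;39m[48;2;45;16;36m🬂[38;2;49;18;39m[48;2;45;16;36m🬂[38;2;49;18;39m[48;2;45;16;36m🬂[38;2;49;18;39m[48;2;45;16;36m🬂[38;2;49;18;39m[48;2;45;16;36m🬂[38;2;49;18;39m[48;2;45;16;36m🬂[38;2;49;18;39m[48;2;45;16;36m🬂[38;2;49;18;39m[48;2;45;16;36m🬂[0m
[38;2;41;14;33m[48;2;37;14;31m🬎[38;2;41;14;33m[48;2;37;14;31m🬎[38;2;41;14;33m[48;2;37;14;31m🬎[38;2;41;14;33m[48;2;37;14;31m🬎[38;2;41;14;33m[48;2;37;14;31m🬎[38;2;41;14;33m[48;2;37;14;31m🬎[38;2;41;14;33m[48;2;37;14;31m🬎[38;2;41;14;33m[48;2;37;14;31m🬎[38;2;41;14;33m[48;2;37;14;31m🬎[38;2;41;14;33m[48;2;37;14;31m🬎[0m
[38;2;34;12;29m[48;2;31;11;27m🬎[38;2;34;12;29m[48;2;31;11;27m🬎[38;2;34;12;29m[48;2;31;11;27m🬎[38;2;34;12;29m[48;2;31;11;27m🬎[38;2;35;28;34m[48;2;99;99;99m▌[38;2;248;248;248m[48;2;155;155;155m🬇[38;2;188;188;188m[48;2;33;12;29m🬓[38;2;34;12;29m[48;2;31;11;27m🬎[38;2;34;12;29m[48;2;31;11;27m🬎[38;2;34;12;29m[48;2;31;11;27m🬎[0m
[38;2;29;10;26m[48;2;25;9;23m🬂[38;2;29;10;26m[48;2;25;9;23m🬂[38;2;29;10;26m[48;2;25;9;23m🬂[38;2;29;10;26m[48;2;25;9;23m🬂[38;2;63;63;63m[48;2;25;9;24m🬁[38;2;125;125;125m[48;2;25;9;23m🬂[38;2;29;10;26m[48;2;25;9;23m🬂[38;2;29;10;26m[48;2;25;9;23m🬂[38;2;29;10;26m[48;2;25;9;23m🬂[38;2;29;10;26m[48;2;25;9;23m🬂[0m
[38;2;22;8;21m[48;2;19;7;19m🬂[38;2;22;8;21m[48;2;19;7;19m🬂[38;2;22;8;21m[48;2;19;7;19m🬂[38;2;22;8;21m[48;2;19;7;19m🬂[38;2;22;8;21m[48;2;19;7;19m🬂[38;2;22;8;21m[48;2;19;7;19m🬂[38;2;22;8;21m[48;2;19;7;19m🬂[38;2;22;8;21m[48;2;19;7;19m🬂[38;2;22;8;21m[48;2;19;7;19m🬂[38;2;22;8;21m[48;2;19;7;19m🬂[0m
</frame>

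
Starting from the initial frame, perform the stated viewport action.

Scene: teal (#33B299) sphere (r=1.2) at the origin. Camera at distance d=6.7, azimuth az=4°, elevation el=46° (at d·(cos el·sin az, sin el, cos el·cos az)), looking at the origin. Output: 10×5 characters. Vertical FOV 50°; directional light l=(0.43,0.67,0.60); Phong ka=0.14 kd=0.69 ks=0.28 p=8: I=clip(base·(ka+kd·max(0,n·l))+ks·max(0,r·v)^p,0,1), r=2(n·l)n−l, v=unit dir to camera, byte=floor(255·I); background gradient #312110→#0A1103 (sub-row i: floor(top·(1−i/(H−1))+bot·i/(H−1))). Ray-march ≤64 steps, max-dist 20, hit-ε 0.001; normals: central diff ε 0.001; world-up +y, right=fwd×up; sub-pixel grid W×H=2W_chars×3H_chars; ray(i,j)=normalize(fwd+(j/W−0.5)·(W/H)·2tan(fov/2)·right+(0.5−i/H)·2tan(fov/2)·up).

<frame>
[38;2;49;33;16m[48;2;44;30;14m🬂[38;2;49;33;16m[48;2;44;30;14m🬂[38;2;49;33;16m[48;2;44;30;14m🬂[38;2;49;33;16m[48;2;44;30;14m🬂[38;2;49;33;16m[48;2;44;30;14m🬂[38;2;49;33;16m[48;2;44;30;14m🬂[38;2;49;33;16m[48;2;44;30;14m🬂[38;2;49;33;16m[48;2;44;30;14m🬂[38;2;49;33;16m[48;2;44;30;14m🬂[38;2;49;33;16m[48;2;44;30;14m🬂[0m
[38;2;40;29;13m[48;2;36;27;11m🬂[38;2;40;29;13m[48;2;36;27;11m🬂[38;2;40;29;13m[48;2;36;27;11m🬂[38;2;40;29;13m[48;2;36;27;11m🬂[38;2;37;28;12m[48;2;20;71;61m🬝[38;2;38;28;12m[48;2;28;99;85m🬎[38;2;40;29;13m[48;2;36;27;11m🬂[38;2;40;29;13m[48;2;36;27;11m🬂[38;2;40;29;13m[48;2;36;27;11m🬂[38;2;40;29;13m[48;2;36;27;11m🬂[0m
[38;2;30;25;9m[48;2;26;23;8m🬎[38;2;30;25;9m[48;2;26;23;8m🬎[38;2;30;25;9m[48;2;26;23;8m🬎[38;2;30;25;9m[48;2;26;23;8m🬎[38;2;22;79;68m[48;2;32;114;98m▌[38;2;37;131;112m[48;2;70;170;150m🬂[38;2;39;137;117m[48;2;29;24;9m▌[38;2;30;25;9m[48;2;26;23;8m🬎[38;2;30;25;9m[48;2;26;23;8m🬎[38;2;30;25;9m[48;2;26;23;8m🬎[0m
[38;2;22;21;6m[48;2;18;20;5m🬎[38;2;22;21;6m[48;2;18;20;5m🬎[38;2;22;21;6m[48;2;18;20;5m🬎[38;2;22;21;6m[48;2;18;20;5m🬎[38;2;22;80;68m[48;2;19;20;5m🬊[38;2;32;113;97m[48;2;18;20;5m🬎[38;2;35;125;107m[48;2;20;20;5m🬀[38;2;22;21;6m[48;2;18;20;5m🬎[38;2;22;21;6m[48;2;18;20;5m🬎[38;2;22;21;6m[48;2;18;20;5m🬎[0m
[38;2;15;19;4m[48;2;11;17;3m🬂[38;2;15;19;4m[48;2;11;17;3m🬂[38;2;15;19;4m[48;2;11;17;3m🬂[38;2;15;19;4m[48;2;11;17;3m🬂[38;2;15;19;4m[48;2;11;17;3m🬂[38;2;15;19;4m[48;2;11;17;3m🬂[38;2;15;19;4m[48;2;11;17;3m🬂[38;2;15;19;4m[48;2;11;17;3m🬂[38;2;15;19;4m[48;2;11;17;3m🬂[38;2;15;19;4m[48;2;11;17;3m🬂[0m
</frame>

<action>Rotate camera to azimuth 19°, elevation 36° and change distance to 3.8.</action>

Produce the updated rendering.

<frame>
[38;2;49;33;16m[48;2;44;30;14m🬂[38;2;49;33;16m[48;2;44;30;14m🬂[38;2;49;33;16m[48;2;44;30;14m🬂[38;2;49;33;16m[48;2;44;30;14m🬂[38;2;49;33;16m[48;2;44;30;14m🬂[38;2;49;33;16m[48;2;44;30;14m🬂[38;2;49;33;16m[48;2;44;30;14m🬂[38;2;49;33;16m[48;2;44;30;14m🬂[38;2;49;33;16m[48;2;44;30;14m🬂[38;2;49;33;16m[48;2;44;30;14m🬂[0m
[38;2;40;29;13m[48;2;36;27;11m🬂[38;2;40;29;13m[48;2;36;27;11m🬂[38;2;40;29;13m[48;2;36;27;11m🬂[38;2;33;41;27m[48;2;30;105;90m🬆[38;2;31;108;93m[48;2;36;128;110m🬂[38;2;36;126;109m[48;2;44;144;124m🬆[38;2;40;29;13m[48;2;38;133;114m🬁[38;2;32;115;98m[48;2;38;28;12m🬓[38;2;40;29;13m[48;2;36;27;11m🬂[38;2;40;29;13m[48;2;36;27;11m🬂[0m
[38;2;30;25;9m[48;2;26;23;8m🬎[38;2;30;25;9m[48;2;26;23;8m🬎[38;2;20;72;61m[48;2;29;24;9m▐[38;2;29;104;89m[48;2;34;121;104m▌[38;2;53;152;133m[48;2;38;132;114m▐[38;2;80;183;162m[48;2;103;206;186m🬰[38;2;62;166;145m[48;2;42;144;124m▌[38;2;32;114;98m[48;2;38;135;116m▐[38;2;30;25;9m[48;2;26;23;8m🬎[38;2;30;25;9m[48;2;26;23;8m🬎[0m
[38;2;22;21;6m[48;2;18;20;5m🬎[38;2;22;21;6m[48;2;18;20;5m🬎[38;2;17;59;51m[48;2;20;20;5m🬁[38;2;27;97;83m[48;2;13;48;41m🬬[38;2;37;128;111m[48;2;31;112;96m🬊[38;2;50;150;130m[48;2;35;126;108m🬂[38;2;40;137;118m[48;2;34;120;103m🬆[38;2;30;107;92m[48;2;19;20;5m🬕[38;2;22;21;6m[48;2;18;20;5m🬎[38;2;22;21;6m[48;2;18;20;5m🬎[0m
[38;2;15;19;4m[48;2;11;17;3m🬂[38;2;15;19;4m[48;2;11;17;3m🬂[38;2;15;19;4m[48;2;11;17;3m🬂[38;2;15;19;4m[48;2;11;17;3m🬂[38;2;25;87;75m[48;2;11;17;3m🬂[38;2;29;101;87m[48;2;11;17;3m🬂[38;2;27;96;83m[48;2;11;17;3m🬀[38;2;15;19;4m[48;2;11;17;3m🬂[38;2;15;19;4m[48;2;11;17;3m🬂[38;2;15;19;4m[48;2;11;17;3m🬂[0m
</frame>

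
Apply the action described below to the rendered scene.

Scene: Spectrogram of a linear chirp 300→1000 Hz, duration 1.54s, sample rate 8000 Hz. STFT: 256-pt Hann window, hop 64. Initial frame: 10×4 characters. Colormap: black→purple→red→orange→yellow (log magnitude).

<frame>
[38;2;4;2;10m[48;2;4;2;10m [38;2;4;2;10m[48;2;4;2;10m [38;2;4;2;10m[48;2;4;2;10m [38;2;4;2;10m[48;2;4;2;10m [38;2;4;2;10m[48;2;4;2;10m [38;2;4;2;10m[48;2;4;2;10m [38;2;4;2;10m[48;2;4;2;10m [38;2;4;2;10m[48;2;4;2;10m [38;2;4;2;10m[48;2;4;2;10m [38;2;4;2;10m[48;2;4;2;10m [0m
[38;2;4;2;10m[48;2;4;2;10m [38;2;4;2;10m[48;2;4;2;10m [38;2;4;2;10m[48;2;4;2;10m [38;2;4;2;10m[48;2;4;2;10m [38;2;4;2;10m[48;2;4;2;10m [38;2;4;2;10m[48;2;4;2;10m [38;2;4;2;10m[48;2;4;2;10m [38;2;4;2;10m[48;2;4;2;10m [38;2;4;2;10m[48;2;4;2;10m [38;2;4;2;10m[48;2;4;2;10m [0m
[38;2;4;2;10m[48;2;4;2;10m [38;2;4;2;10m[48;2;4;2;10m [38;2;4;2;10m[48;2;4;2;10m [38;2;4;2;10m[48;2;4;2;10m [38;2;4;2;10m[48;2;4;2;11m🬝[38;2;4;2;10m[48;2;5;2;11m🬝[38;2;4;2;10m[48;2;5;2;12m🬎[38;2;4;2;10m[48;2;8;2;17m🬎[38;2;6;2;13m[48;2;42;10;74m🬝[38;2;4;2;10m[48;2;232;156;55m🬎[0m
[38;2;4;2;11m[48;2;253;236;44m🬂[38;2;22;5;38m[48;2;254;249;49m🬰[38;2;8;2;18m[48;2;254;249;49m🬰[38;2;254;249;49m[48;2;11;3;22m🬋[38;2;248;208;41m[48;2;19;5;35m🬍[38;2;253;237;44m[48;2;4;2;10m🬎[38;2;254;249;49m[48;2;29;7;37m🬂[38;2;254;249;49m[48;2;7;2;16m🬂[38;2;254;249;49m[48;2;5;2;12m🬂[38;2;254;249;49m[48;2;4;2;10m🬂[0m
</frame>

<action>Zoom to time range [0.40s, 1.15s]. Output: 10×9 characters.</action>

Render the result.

<frame>
[38;2;4;2;10m[48;2;4;2;10m [38;2;4;2;10m[48;2;4;2;10m [38;2;4;2;10m[48;2;4;2;10m [38;2;4;2;10m[48;2;4;2;10m [38;2;4;2;10m[48;2;4;2;10m [38;2;4;2;10m[48;2;4;2;10m [38;2;4;2;10m[48;2;4;2;10m [38;2;4;2;10m[48;2;4;2;10m [38;2;4;2;10m[48;2;4;2;10m [38;2;4;2;10m[48;2;4;2;10m [0m
[38;2;4;2;10m[48;2;4;2;10m [38;2;4;2;10m[48;2;4;2;10m [38;2;4;2;10m[48;2;4;2;10m [38;2;4;2;10m[48;2;4;2;10m [38;2;4;2;10m[48;2;4;2;10m [38;2;4;2;10m[48;2;4;2;10m [38;2;4;2;10m[48;2;4;2;10m [38;2;4;2;10m[48;2;4;2;10m [38;2;4;2;10m[48;2;4;2;10m [38;2;4;2;10m[48;2;4;2;10m [0m
[38;2;4;2;10m[48;2;4;2;10m [38;2;4;2;10m[48;2;4;2;10m [38;2;4;2;10m[48;2;4;2;10m [38;2;4;2;10m[48;2;4;2;10m [38;2;4;2;10m[48;2;4;2;10m [38;2;4;2;10m[48;2;4;2;10m [38;2;4;2;10m[48;2;4;2;10m [38;2;4;2;10m[48;2;4;2;10m [38;2;4;2;10m[48;2;4;2;10m [38;2;4;2;10m[48;2;4;2;10m [0m
[38;2;4;2;10m[48;2;4;2;10m [38;2;4;2;10m[48;2;4;2;10m [38;2;4;2;10m[48;2;4;2;10m [38;2;4;2;10m[48;2;4;2;10m [38;2;4;2;10m[48;2;4;2;10m [38;2;4;2;10m[48;2;4;2;10m [38;2;4;2;10m[48;2;4;2;10m [38;2;4;2;10m[48;2;4;2;10m [38;2;4;2;10m[48;2;4;2;10m [38;2;4;2;10m[48;2;4;2;10m [0m
[38;2;4;2;10m[48;2;4;2;10m [38;2;4;2;10m[48;2;4;2;10m [38;2;4;2;10m[48;2;4;2;10m [38;2;4;2;10m[48;2;4;2;10m [38;2;4;2;10m[48;2;4;2;10m [38;2;4;2;10m[48;2;4;2;10m [38;2;4;2;10m[48;2;4;2;10m [38;2;4;2;10m[48;2;4;2;10m [38;2;4;2;10m[48;2;4;2;10m [38;2;4;2;10m[48;2;4;2;10m [0m
[38;2;4;2;10m[48;2;4;2;10m [38;2;4;2;10m[48;2;4;2;10m [38;2;4;2;10m[48;2;4;2;10m [38;2;4;2;10m[48;2;4;2;10m [38;2;4;2;10m[48;2;4;2;10m [38;2;4;2;10m[48;2;4;2;10m [38;2;4;2;10m[48;2;4;2;10m [38;2;4;2;10m[48;2;4;2;10m [38;2;4;2;10m[48;2;4;2;10m [38;2;4;2;10m[48;2;4;2;10m [0m
[38;2;4;2;10m[48;2;4;2;10m [38;2;4;2;10m[48;2;4;2;11m🬝[38;2;4;2;10m[48;2;4;2;11m🬝[38;2;4;2;10m[48;2;5;2;11m🬝[38;2;4;2;10m[48;2;5;2;12m🬝[38;2;4;2;10m[48;2;6;2;13m🬝[38;2;4;2;10m[48;2;7;2;15m🬝[38;2;4;2;10m[48;2;8;2;17m🬎[38;2;4;2;10m[48;2;11;3;23m🬎[38;2;4;2;11m[48;2;21;5;39m🬎[0m
[38;2;20;5;37m[48;2;254;249;49m🬎[38;2;22;5;39m[48;2;243;197;49m🬆[38;2;8;2;17m[48;2;253;233;42m🬂[38;2;11;3;22m[48;2;252;215;37m🬂[38;2;63;15;60m[48;2;254;246;48m🬰[38;2;32;7;56m[48;2;254;247;48m🬰[38;2;251;214;36m[48;2;43;11;46m🬍[38;2;253;237;44m[48;2;8;2;17m🬎[38;2;248;204;39m[48;2;6;2;14m🬎[38;2;254;249;49m[48;2;28;6;51m🬂[0m
[38;2;197;51;80m[48;2;14;4;27m🬀[38;2;45;10;78m[48;2;8;2;17m🬀[38;2;17;4;32m[48;2;4;2;10m🬂[38;2;10;3;21m[48;2;4;2;10m🬂[38;2;7;2;15m[48;2;4;2;10m🬂[38;2;6;2;13m[48;2;4;2;10m🬂[38;2;5;2;12m[48;2;4;2;10m🬂[38;2;4;2;11m[48;2;4;2;10m🬂[38;2;4;2;10m[48;2;4;2;11m🬺[38;2;4;2;10m[48;2;4;2;11m🬺[0m
</frame>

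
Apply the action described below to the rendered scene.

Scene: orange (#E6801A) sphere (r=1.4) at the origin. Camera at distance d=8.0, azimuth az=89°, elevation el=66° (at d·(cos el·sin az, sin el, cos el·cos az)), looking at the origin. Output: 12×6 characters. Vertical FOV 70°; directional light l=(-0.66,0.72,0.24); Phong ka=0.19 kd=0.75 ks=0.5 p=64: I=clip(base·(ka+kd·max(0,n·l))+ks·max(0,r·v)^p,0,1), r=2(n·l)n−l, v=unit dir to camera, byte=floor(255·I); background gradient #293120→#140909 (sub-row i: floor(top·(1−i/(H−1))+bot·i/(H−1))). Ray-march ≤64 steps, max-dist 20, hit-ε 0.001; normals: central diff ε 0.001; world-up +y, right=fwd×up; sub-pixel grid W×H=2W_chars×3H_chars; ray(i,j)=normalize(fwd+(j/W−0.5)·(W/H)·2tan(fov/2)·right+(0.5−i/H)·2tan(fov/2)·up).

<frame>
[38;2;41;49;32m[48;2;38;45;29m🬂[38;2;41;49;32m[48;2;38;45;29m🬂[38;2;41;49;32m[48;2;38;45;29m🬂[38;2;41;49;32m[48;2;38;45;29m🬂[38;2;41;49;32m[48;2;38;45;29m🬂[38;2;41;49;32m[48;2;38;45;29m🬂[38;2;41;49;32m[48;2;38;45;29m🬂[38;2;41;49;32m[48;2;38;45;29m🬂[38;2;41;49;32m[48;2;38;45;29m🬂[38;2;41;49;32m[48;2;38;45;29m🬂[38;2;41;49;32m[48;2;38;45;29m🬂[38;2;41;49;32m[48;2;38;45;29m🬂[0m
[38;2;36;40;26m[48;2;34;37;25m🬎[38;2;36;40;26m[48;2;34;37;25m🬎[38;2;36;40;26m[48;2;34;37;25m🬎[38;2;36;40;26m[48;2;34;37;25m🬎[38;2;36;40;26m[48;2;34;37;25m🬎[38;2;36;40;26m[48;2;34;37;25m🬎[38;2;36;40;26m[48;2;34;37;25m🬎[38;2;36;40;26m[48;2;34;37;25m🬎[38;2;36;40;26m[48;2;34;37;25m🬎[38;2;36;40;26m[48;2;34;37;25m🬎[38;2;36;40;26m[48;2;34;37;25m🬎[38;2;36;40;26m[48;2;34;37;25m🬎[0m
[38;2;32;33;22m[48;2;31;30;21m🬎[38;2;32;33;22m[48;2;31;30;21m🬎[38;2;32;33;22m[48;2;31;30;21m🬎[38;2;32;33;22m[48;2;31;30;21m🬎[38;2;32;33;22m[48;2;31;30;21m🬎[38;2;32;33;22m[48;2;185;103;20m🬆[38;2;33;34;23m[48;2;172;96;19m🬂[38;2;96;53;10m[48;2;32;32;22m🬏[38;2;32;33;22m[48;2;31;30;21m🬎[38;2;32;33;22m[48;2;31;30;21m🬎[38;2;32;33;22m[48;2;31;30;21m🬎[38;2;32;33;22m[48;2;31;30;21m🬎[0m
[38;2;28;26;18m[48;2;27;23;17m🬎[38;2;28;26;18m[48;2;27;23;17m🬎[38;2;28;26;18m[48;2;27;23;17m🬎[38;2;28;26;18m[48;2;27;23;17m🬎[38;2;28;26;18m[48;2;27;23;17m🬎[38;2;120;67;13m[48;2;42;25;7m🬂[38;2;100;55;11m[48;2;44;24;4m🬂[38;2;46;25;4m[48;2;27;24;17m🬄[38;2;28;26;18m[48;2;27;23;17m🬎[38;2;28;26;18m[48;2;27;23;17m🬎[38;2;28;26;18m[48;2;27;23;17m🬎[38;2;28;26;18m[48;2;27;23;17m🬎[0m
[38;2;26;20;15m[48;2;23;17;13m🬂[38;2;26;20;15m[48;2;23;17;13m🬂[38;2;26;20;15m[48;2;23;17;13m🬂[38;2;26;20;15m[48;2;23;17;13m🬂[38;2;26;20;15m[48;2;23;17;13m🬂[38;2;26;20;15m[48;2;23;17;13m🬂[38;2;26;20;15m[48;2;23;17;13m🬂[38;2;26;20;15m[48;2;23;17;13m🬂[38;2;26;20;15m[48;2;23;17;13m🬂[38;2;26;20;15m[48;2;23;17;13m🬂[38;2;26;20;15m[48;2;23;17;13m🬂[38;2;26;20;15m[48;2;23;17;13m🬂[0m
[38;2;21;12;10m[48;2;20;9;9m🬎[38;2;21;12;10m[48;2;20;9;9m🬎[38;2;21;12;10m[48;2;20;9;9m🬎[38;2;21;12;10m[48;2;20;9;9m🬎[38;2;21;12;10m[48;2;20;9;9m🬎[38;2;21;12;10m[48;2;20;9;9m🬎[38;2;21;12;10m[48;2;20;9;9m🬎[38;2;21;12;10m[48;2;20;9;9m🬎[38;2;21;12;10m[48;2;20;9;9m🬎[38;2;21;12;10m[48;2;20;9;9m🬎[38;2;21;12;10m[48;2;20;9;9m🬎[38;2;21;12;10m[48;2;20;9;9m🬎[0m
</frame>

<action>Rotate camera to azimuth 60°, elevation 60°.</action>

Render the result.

<frame>
[38;2;41;49;32m[48;2;38;45;29m🬂[38;2;41;49;32m[48;2;38;45;29m🬂[38;2;41;49;32m[48;2;38;45;29m🬂[38;2;41;49;32m[48;2;38;45;29m🬂[38;2;41;49;32m[48;2;38;45;29m🬂[38;2;41;49;32m[48;2;38;45;29m🬂[38;2;41;49;32m[48;2;38;45;29m🬂[38;2;41;49;32m[48;2;38;45;29m🬂[38;2;41;49;32m[48;2;38;45;29m🬂[38;2;41;49;32m[48;2;38;45;29m🬂[38;2;41;49;32m[48;2;38;45;29m🬂[38;2;41;49;32m[48;2;38;45;29m🬂[0m
[38;2;36;40;26m[48;2;34;37;25m🬎[38;2;36;40;26m[48;2;34;37;25m🬎[38;2;36;40;26m[48;2;34;37;25m🬎[38;2;36;40;26m[48;2;34;37;25m🬎[38;2;36;40;26m[48;2;34;37;25m🬎[38;2;36;40;26m[48;2;34;37;25m🬎[38;2;36;40;26m[48;2;34;37;25m🬎[38;2;36;40;26m[48;2;34;37;25m🬎[38;2;36;40;26m[48;2;34;37;25m🬎[38;2;36;40;26m[48;2;34;37;25m🬎[38;2;36;40;26m[48;2;34;37;25m🬎[38;2;36;40;26m[48;2;34;37;25m🬎[0m
[38;2;32;33;22m[48;2;31;30;21m🬎[38;2;32;33;22m[48;2;31;30;21m🬎[38;2;32;33;22m[48;2;31;30;21m🬎[38;2;32;33;22m[48;2;31;30;21m🬎[38;2;32;33;22m[48;2;31;30;21m🬎[38;2;32;33;22m[48;2;223;135;46m🬆[38;2;33;34;23m[48;2;149;82;16m🬂[38;2;32;32;22m[48;2;45;25;5m🬬[38;2;32;33;22m[48;2;31;30;21m🬎[38;2;32;33;22m[48;2;31;30;21m🬎[38;2;32;33;22m[48;2;31;30;21m🬎[38;2;32;33;22m[48;2;31;30;21m🬎[0m
[38;2;28;26;18m[48;2;27;23;17m🬎[38;2;28;26;18m[48;2;27;23;17m🬎[38;2;28;26;18m[48;2;27;23;17m🬎[38;2;28;26;18m[48;2;27;23;17m🬎[38;2;28;26;18m[48;2;27;23;17m🬎[38;2;150;83;16m[48;2;62;36;10m🬂[38;2;112;62;12m[48;2;52;28;5m🬀[38;2;43;24;4m[48;2;27;24;17m🬄[38;2;28;26;18m[48;2;27;23;17m🬎[38;2;28;26;18m[48;2;27;23;17m🬎[38;2;28;26;18m[48;2;27;23;17m🬎[38;2;28;26;18m[48;2;27;23;17m🬎[0m
[38;2;26;20;15m[48;2;23;17;13m🬂[38;2;26;20;15m[48;2;23;17;13m🬂[38;2;26;20;15m[48;2;23;17;13m🬂[38;2;26;20;15m[48;2;23;17;13m🬂[38;2;26;20;15m[48;2;23;17;13m🬂[38;2;26;20;15m[48;2;23;17;13m🬂[38;2;26;20;15m[48;2;23;17;13m🬂[38;2;26;20;15m[48;2;23;17;13m🬂[38;2;26;20;15m[48;2;23;17;13m🬂[38;2;26;20;15m[48;2;23;17;13m🬂[38;2;26;20;15m[48;2;23;17;13m🬂[38;2;26;20;15m[48;2;23;17;13m🬂[0m
[38;2;21;12;10m[48;2;20;9;9m🬎[38;2;21;12;10m[48;2;20;9;9m🬎[38;2;21;12;10m[48;2;20;9;9m🬎[38;2;21;12;10m[48;2;20;9;9m🬎[38;2;21;12;10m[48;2;20;9;9m🬎[38;2;21;12;10m[48;2;20;9;9m🬎[38;2;21;12;10m[48;2;20;9;9m🬎[38;2;21;12;10m[48;2;20;9;9m🬎[38;2;21;12;10m[48;2;20;9;9m🬎[38;2;21;12;10m[48;2;20;9;9m🬎[38;2;21;12;10m[48;2;20;9;9m🬎[38;2;21;12;10m[48;2;20;9;9m🬎[0m
</frame>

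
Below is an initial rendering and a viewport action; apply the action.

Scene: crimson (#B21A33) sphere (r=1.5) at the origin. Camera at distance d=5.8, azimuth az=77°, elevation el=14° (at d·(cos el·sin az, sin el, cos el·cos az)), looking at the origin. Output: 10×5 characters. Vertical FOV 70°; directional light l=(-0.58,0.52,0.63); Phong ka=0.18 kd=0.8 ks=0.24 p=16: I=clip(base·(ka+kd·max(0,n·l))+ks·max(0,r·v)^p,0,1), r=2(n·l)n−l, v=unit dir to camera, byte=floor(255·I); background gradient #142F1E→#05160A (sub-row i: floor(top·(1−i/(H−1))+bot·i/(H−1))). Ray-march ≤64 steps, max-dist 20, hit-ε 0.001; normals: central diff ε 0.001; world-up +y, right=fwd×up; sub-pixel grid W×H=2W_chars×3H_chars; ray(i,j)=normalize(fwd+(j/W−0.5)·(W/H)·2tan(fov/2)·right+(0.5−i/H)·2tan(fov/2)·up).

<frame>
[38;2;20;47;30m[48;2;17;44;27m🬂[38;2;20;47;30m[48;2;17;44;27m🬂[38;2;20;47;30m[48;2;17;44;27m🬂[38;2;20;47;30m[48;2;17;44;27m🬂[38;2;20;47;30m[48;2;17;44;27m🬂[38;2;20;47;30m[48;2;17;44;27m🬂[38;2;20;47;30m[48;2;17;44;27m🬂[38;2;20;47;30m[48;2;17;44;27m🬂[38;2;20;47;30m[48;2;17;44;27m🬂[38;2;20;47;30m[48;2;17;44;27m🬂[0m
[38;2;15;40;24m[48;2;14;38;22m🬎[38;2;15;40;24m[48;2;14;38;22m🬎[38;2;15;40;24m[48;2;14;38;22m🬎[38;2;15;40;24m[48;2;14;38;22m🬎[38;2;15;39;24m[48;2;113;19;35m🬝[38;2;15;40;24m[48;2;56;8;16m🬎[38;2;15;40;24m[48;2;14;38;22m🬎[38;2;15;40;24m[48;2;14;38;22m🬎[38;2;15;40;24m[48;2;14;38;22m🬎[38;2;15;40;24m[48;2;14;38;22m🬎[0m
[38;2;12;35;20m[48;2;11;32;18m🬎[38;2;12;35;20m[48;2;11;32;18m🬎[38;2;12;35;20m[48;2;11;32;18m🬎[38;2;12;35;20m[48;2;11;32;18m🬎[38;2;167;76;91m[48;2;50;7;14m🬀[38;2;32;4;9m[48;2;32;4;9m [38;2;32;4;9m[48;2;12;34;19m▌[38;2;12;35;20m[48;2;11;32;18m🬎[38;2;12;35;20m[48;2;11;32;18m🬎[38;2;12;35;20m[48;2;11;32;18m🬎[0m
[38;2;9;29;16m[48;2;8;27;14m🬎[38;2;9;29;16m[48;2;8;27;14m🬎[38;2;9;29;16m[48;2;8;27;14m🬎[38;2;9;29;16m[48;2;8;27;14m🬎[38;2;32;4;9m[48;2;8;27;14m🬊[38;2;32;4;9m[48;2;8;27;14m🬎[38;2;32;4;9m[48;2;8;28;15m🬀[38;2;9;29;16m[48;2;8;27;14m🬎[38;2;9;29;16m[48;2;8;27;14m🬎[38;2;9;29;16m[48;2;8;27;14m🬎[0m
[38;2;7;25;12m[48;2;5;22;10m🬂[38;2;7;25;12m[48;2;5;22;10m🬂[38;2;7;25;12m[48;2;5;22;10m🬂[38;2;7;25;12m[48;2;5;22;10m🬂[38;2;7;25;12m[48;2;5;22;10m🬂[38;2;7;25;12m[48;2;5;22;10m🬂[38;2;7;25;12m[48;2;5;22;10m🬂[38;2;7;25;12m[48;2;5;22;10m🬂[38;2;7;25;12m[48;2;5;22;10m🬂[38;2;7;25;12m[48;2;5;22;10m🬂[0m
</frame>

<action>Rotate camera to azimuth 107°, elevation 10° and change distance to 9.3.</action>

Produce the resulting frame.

<frame>
[38;2;20;47;30m[48;2;17;44;27m🬂[38;2;20;47;30m[48;2;17;44;27m🬂[38;2;20;47;30m[48;2;17;44;27m🬂[38;2;20;47;30m[48;2;17;44;27m🬂[38;2;20;47;30m[48;2;17;44;27m🬂[38;2;20;47;30m[48;2;17;44;27m🬂[38;2;20;47;30m[48;2;17;44;27m🬂[38;2;20;47;30m[48;2;17;44;27m🬂[38;2;20;47;30m[48;2;17;44;27m🬂[38;2;20;47;30m[48;2;17;44;27m🬂[0m
[38;2;15;40;24m[48;2;14;38;22m🬎[38;2;15;40;24m[48;2;14;38;22m🬎[38;2;15;40;24m[48;2;14;38;22m🬎[38;2;15;40;24m[48;2;14;38;22m🬎[38;2;15;40;24m[48;2;14;38;22m🬎[38;2;15;40;24m[48;2;14;38;22m🬎[38;2;15;40;24m[48;2;14;38;22m🬎[38;2;15;40;24m[48;2;14;38;22m🬎[38;2;15;40;24m[48;2;14;38;22m🬎[38;2;15;40;24m[48;2;14;38;22m🬎[0m
[38;2;12;35;20m[48;2;11;32;18m🬎[38;2;12;35;20m[48;2;11;32;18m🬎[38;2;12;35;20m[48;2;11;32;18m🬎[38;2;12;35;20m[48;2;11;32;18m🬎[38;2;12;34;20m[48;2;32;4;9m🬕[38;2;35;5;10m[48;2;13;36;21m🬺[38;2;12;35;20m[48;2;11;32;18m🬎[38;2;12;35;20m[48;2;11;32;18m🬎[38;2;12;35;20m[48;2;11;32;18m🬎[38;2;12;35;20m[48;2;11;32;18m🬎[0m
[38;2;9;29;16m[48;2;8;27;14m🬎[38;2;9;29;16m[48;2;8;27;14m🬎[38;2;9;29;16m[48;2;8;27;14m🬎[38;2;9;29;16m[48;2;8;27;14m🬎[38;2;9;29;16m[48;2;8;27;14m🬎[38;2;32;4;9m[48;2;8;28;15m🬀[38;2;9;29;16m[48;2;8;27;14m🬎[38;2;9;29;16m[48;2;8;27;14m🬎[38;2;9;29;16m[48;2;8;27;14m🬎[38;2;9;29;16m[48;2;8;27;14m🬎[0m
[38;2;7;25;12m[48;2;5;22;10m🬂[38;2;7;25;12m[48;2;5;22;10m🬂[38;2;7;25;12m[48;2;5;22;10m🬂[38;2;7;25;12m[48;2;5;22;10m🬂[38;2;7;25;12m[48;2;5;22;10m🬂[38;2;7;25;12m[48;2;5;22;10m🬂[38;2;7;25;12m[48;2;5;22;10m🬂[38;2;7;25;12m[48;2;5;22;10m🬂[38;2;7;25;12m[48;2;5;22;10m🬂[38;2;7;25;12m[48;2;5;22;10m🬂[0m
</frame>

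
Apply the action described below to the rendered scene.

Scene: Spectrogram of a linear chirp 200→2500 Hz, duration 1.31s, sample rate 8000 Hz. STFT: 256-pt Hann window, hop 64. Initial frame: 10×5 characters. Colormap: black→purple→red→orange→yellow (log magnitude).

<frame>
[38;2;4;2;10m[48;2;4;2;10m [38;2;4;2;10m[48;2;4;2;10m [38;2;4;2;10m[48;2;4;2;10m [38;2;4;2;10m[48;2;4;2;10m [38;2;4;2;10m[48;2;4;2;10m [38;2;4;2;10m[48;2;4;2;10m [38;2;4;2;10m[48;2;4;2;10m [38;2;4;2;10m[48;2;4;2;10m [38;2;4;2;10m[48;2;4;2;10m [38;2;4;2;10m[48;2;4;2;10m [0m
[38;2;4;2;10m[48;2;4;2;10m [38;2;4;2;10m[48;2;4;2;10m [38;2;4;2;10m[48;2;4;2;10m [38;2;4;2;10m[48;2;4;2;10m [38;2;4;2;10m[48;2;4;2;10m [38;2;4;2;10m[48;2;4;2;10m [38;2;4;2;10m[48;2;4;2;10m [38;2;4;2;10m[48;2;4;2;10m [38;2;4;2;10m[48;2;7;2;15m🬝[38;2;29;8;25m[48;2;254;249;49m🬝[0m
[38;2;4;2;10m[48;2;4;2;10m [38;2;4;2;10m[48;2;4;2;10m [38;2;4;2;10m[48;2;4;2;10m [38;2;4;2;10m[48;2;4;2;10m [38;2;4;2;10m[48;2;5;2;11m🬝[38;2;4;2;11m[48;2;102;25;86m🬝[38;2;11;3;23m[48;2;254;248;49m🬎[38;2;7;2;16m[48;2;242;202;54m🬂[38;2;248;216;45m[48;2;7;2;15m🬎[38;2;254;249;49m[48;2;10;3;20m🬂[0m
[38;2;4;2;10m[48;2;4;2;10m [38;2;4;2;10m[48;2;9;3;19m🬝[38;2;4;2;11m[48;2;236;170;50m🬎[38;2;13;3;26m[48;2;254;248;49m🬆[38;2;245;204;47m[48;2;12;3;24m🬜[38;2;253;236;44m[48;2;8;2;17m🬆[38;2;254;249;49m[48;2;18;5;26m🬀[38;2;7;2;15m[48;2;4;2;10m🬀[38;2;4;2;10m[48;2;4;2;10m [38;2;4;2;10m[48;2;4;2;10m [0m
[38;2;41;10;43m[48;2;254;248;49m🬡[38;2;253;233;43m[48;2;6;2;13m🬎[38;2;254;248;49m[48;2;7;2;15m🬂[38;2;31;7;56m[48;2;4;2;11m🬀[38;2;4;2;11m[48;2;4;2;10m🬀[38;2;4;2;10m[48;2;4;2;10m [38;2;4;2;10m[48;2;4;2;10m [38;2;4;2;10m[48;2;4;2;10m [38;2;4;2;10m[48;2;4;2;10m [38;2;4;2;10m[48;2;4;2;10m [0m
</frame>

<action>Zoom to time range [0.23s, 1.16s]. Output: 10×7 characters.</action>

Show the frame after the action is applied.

<frame>
[38;2;4;2;10m[48;2;4;2;10m [38;2;4;2;10m[48;2;4;2;10m [38;2;4;2;10m[48;2;4;2;10m [38;2;4;2;10m[48;2;4;2;10m [38;2;4;2;10m[48;2;4;2;10m [38;2;4;2;10m[48;2;4;2;10m [38;2;4;2;10m[48;2;4;2;10m [38;2;4;2;10m[48;2;4;2;10m [38;2;4;2;10m[48;2;4;2;10m [38;2;4;2;10m[48;2;4;2;10m [0m
[38;2;4;2;10m[48;2;4;2;10m [38;2;4;2;10m[48;2;4;2;10m [38;2;4;2;10m[48;2;4;2;10m [38;2;4;2;10m[48;2;4;2;10m [38;2;4;2;10m[48;2;4;2;10m [38;2;4;2;10m[48;2;4;2;10m [38;2;4;2;10m[48;2;4;2;10m [38;2;4;2;10m[48;2;4;2;10m [38;2;4;2;10m[48;2;4;2;10m [38;2;4;2;10m[48;2;4;2;10m [0m
[38;2;4;2;10m[48;2;4;2;10m [38;2;4;2;10m[48;2;4;2;10m [38;2;4;2;10m[48;2;4;2;10m [38;2;4;2;10m[48;2;4;2;10m [38;2;4;2;10m[48;2;4;2;10m [38;2;4;2;10m[48;2;4;2;10m [38;2;4;2;10m[48;2;4;2;10m [38;2;4;2;10m[48;2;4;2;10m [38;2;4;2;10m[48;2;4;2;11m🬎[38;2;4;2;11m[48;2;17;4;32m🬝[0m
[38;2;4;2;10m[48;2;4;2;10m [38;2;4;2;10m[48;2;4;2;10m [38;2;4;2;10m[48;2;4;2;10m [38;2;4;2;10m[48;2;4;2;10m [38;2;4;2;10m[48;2;4;2;11m🬝[38;2;4;2;10m[48;2;10;3;20m🬝[38;2;12;3;23m[48;2;254;248;49m🬝[38;2;13;3;25m[48;2;252;219;37m🬆[38;2;27;6;49m[48;2;254;248;48m🬡[38;2;253;233;42m[48;2;7;2;15m🬎[0m
[38;2;4;2;10m[48;2;4;2;10m [38;2;4;2;10m[48;2;6;2;13m🬝[38;2;6;2;14m[48;2;111;28;85m🬝[38;2;12;3;23m[48;2;254;248;49m🬎[38;2;11;3;22m[48;2;253;234;43m🬂[38;2;241;201;55m[48;2;20;5;38m🬎[38;2;254;249;49m[48;2;36;9;34m🬂[38;2;250;152;10m[48;2;6;2;15m🬀[38;2;7;2;15m[48;2;4;2;10m🬀[38;2;4;2;11m[48;2;4;2;10m🬀[0m
[38;2;16;4;30m[48;2;254;247;48m🬆[38;2;24;5;43m[48;2;250;201;33m🬟[38;2;254;249;49m[48;2;19;4;35m🬆[38;2;231;159;58m[48;2;5;2;13m🬂[38;2;16;4;30m[48;2;4;2;11m🬀[38;2;4;2;11m[48;2;4;2;10m🬂[38;2;4;2;10m[48;2;4;2;10m [38;2;4;2;10m[48;2;4;2;10m [38;2;4;2;10m[48;2;4;2;10m [38;2;4;2;10m[48;2;4;2;10m [0m
[38;2;139;35;84m[48;2;6;2;14m🬀[38;2;6;2;13m[48;2;4;2;10m🬀[38;2;4;2;10m[48;2;4;2;10m [38;2;4;2;10m[48;2;4;2;10m [38;2;4;2;10m[48;2;4;2;10m [38;2;4;2;10m[48;2;4;2;10m [38;2;4;2;10m[48;2;4;2;10m [38;2;4;2;10m[48;2;4;2;10m [38;2;4;2;10m[48;2;4;2;10m [38;2;4;2;10m[48;2;4;2;10m [0m
</frame>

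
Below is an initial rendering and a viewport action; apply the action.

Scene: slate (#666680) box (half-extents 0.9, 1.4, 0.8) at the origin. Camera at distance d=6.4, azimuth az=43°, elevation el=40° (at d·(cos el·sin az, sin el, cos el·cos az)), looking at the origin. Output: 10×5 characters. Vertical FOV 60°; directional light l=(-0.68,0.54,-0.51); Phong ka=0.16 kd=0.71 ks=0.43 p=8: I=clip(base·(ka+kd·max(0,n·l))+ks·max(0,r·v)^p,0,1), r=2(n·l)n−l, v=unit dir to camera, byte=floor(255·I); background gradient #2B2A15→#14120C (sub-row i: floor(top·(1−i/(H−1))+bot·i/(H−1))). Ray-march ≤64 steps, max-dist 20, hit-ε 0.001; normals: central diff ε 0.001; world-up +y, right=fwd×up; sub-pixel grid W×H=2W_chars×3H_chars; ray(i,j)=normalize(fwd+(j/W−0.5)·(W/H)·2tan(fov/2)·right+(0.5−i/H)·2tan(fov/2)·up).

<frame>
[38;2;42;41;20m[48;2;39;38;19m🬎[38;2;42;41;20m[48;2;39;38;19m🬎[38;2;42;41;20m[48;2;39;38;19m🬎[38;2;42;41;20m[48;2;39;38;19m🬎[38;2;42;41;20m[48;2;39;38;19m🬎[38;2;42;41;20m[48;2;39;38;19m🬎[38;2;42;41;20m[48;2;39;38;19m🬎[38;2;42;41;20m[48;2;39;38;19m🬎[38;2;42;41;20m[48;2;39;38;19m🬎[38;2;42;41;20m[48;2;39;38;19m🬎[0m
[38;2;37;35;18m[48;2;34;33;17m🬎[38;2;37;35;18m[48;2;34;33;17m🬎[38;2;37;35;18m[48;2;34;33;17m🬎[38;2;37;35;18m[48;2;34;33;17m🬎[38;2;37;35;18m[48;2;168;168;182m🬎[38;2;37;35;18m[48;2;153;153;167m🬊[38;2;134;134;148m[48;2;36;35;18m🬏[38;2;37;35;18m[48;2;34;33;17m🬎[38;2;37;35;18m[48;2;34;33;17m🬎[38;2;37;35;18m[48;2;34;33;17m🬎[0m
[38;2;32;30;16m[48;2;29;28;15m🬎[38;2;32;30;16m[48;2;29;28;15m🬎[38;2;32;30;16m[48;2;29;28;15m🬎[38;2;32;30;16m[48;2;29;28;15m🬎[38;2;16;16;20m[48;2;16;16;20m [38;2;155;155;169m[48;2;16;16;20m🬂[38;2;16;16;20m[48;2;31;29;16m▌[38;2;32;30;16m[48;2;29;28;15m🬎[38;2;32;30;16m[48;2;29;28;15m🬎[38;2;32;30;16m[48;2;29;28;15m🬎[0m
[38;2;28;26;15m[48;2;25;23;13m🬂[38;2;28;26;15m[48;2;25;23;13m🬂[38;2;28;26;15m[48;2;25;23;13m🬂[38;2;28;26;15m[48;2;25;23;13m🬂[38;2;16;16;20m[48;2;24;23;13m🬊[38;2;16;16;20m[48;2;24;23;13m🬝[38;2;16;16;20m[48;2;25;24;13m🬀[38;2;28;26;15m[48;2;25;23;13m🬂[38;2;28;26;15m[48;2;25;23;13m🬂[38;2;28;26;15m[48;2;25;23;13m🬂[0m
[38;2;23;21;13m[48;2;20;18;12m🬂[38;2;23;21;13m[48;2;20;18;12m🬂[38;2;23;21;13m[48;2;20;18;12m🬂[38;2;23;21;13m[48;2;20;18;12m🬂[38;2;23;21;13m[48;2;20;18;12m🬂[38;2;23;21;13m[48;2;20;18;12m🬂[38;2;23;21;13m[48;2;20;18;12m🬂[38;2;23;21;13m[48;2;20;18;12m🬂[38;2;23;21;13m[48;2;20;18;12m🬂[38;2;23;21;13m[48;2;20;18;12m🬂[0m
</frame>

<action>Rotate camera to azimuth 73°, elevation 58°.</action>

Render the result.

<frame>
[38;2;42;41;20m[48;2;39;38;19m🬎[38;2;42;41;20m[48;2;39;38;19m🬎[38;2;42;41;20m[48;2;39;38;19m🬎[38;2;42;41;20m[48;2;39;38;19m🬎[38;2;42;41;20m[48;2;39;38;19m🬎[38;2;42;41;20m[48;2;39;38;19m🬎[38;2;42;41;20m[48;2;39;38;19m🬎[38;2;42;41;20m[48;2;39;38;19m🬎[38;2;42;41;20m[48;2;39;38;19m🬎[38;2;42;41;20m[48;2;39;38;19m🬎[0m
[38;2;37;35;18m[48;2;34;33;17m🬎[38;2;37;35;18m[48;2;34;33;17m🬎[38;2;37;35;18m[48;2;34;33;17m🬎[38;2;37;35;18m[48;2;34;33;17m🬎[38;2;37;35;18m[48;2;103;103;117m🬎[38;2;38;36;19m[48;2;131;131;145m🬂[38;2;37;35;18m[48;2;34;33;17m🬎[38;2;37;35;18m[48;2;34;33;17m🬎[38;2;37;35;18m[48;2;34;33;17m🬎[38;2;37;35;18m[48;2;34;33;17m🬎[0m
[38;2;32;30;16m[48;2;29;28;15m🬎[38;2;32;30;16m[48;2;29;28;15m🬎[38;2;32;30;16m[48;2;29;28;15m🬎[38;2;32;30;16m[48;2;29;28;15m🬎[38;2;23;22;17m[48;2;95;95;110m🬲[38;2;110;110;125m[48;2;16;16;20m🬎[38;2;123;123;137m[48;2;27;26;17m🬄[38;2;32;30;16m[48;2;29;28;15m🬎[38;2;32;30;16m[48;2;29;28;15m🬎[38;2;32;30;16m[48;2;29;28;15m🬎[0m
[38;2;28;26;15m[48;2;25;23;13m🬂[38;2;28;26;15m[48;2;25;23;13m🬂[38;2;28;26;15m[48;2;25;23;13m🬂[38;2;28;26;15m[48;2;25;23;13m🬂[38;2;25;24;13m[48;2;16;16;20m🬲[38;2;16;16;20m[48;2;24;23;13m🬎[38;2;16;16;20m[48;2;25;24;13m🬀[38;2;28;26;15m[48;2;25;23;13m🬂[38;2;28;26;15m[48;2;25;23;13m🬂[38;2;28;26;15m[48;2;25;23;13m🬂[0m
[38;2;23;21;13m[48;2;20;18;12m🬂[38;2;23;21;13m[48;2;20;18;12m🬂[38;2;23;21;13m[48;2;20;18;12m🬂[38;2;23;21;13m[48;2;20;18;12m🬂[38;2;23;21;13m[48;2;20;18;12m🬂[38;2;23;21;13m[48;2;20;18;12m🬂[38;2;23;21;13m[48;2;20;18;12m🬂[38;2;23;21;13m[48;2;20;18;12m🬂[38;2;23;21;13m[48;2;20;18;12m🬂[38;2;23;21;13m[48;2;20;18;12m🬂[0m
</frame>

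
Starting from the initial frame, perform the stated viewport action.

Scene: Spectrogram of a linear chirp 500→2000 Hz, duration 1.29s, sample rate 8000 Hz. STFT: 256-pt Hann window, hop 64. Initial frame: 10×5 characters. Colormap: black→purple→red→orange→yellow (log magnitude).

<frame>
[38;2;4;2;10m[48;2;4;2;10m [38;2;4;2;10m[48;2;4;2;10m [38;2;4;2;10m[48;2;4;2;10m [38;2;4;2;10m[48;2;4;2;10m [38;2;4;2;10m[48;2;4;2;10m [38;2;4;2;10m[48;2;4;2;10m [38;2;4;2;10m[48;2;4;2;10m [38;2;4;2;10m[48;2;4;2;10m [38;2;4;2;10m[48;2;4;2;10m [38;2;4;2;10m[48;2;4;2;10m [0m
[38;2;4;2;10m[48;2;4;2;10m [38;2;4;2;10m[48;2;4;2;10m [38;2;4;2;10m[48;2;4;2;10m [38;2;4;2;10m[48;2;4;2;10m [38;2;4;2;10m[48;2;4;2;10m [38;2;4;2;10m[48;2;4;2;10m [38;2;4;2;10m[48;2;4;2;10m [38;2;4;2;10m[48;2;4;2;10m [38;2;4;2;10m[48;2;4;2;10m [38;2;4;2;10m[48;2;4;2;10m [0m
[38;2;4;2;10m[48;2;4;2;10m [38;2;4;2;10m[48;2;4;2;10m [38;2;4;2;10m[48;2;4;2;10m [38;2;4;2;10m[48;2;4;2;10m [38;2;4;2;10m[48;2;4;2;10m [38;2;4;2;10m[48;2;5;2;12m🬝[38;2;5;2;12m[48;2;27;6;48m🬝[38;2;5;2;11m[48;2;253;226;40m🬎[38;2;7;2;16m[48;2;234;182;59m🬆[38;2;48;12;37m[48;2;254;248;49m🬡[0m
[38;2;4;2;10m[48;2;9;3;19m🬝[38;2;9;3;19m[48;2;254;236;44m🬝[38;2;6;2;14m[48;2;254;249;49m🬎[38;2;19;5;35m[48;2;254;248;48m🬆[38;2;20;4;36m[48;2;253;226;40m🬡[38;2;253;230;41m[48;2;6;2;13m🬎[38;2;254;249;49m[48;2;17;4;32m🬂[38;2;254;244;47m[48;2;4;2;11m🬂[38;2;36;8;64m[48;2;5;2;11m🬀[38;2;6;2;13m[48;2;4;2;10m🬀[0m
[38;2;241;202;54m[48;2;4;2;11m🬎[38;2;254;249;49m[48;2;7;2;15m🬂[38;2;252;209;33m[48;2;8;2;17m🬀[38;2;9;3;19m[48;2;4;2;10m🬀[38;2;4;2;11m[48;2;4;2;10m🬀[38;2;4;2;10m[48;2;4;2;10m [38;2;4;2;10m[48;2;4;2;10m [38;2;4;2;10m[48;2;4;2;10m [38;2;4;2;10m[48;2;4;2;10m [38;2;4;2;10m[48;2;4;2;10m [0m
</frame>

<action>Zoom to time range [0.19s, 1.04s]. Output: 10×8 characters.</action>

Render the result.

<frame>
[38;2;4;2;10m[48;2;4;2;10m [38;2;4;2;10m[48;2;4;2;10m [38;2;4;2;10m[48;2;4;2;10m [38;2;4;2;10m[48;2;4;2;10m [38;2;4;2;10m[48;2;4;2;10m [38;2;4;2;10m[48;2;4;2;10m [38;2;4;2;10m[48;2;4;2;10m [38;2;4;2;10m[48;2;4;2;10m [38;2;4;2;10m[48;2;4;2;10m [38;2;4;2;10m[48;2;4;2;10m [0m
[38;2;4;2;10m[48;2;4;2;10m [38;2;4;2;10m[48;2;4;2;10m [38;2;4;2;10m[48;2;4;2;10m [38;2;4;2;10m[48;2;4;2;10m [38;2;4;2;10m[48;2;4;2;10m [38;2;4;2;10m[48;2;4;2;10m [38;2;4;2;10m[48;2;4;2;10m [38;2;4;2;10m[48;2;4;2;10m [38;2;4;2;10m[48;2;4;2;10m [38;2;4;2;10m[48;2;4;2;10m [0m
[38;2;4;2;10m[48;2;4;2;10m [38;2;4;2;10m[48;2;4;2;10m [38;2;4;2;10m[48;2;4;2;10m [38;2;4;2;10m[48;2;4;2;10m [38;2;4;2;10m[48;2;4;2;10m [38;2;4;2;10m[48;2;4;2;10m [38;2;4;2;10m[48;2;4;2;10m [38;2;4;2;10m[48;2;4;2;10m [38;2;4;2;10m[48;2;4;2;10m [38;2;4;2;10m[48;2;4;2;10m [0m
[38;2;4;2;10m[48;2;4;2;10m [38;2;4;2;10m[48;2;4;2;10m [38;2;4;2;10m[48;2;4;2;10m [38;2;4;2;10m[48;2;4;2;10m [38;2;4;2;10m[48;2;4;2;10m [38;2;4;2;10m[48;2;4;2;10m [38;2;4;2;10m[48;2;4;2;10m [38;2;4;2;10m[48;2;4;2;10m [38;2;4;2;10m[48;2;4;2;10m [38;2;4;2;10m[48;2;4;2;11m🬝[0m
[38;2;4;2;10m[48;2;4;2;10m [38;2;4;2;10m[48;2;4;2;10m [38;2;4;2;10m[48;2;4;2;10m [38;2;4;2;10m[48;2;4;2;10m [38;2;4;2;10m[48;2;5;2;11m🬝[38;2;4;2;10m[48;2;7;2;15m🬝[38;2;5;2;12m[48;2;26;6;47m🬝[38;2;28;7;26m[48;2;254;233;43m🬝[38;2;10;3;21m[48;2;254;248;49m🬎[38;2;43;11;39m[48;2;254;247;48m🬆[0m
[38;2;4;2;10m[48;2;9;3;18m🬝[38;2;6;2;14m[48;2;45;10;78m🬝[38;2;5;2;12m[48;2;252;205;31m🬎[38;2;16;4;30m[48;2;254;249;49m🬎[38;2;11;3;21m[48;2;253;224;39m🬂[38;2;71;17;59m[48;2;245;201;46m🬮[38;2;251;221;41m[48;2;8;2;17m🬎[38;2;254;249;49m[48;2;15;4;28m🬂[38;2;253;214;35m[48;2;23;6;27m🬀[38;2;18;5;34m[48;2;5;2;12m🬀[0m
[38;2;253;240;45m[48;2;55;13;65m🬍[38;2;253;241;46m[48;2;41;10;39m🬆[38;2;254;249;49m[48;2;10;3;21m🬂[38;2;214;81;59m[48;2;9;2;19m🬀[38;2;14;4;27m[48;2;4;2;11m🬀[38;2;5;2;11m[48;2;4;2;10m🬂[38;2;4;2;10m[48;2;4;2;10m [38;2;4;2;10m[48;2;4;2;10m [38;2;4;2;10m[48;2;4;2;10m [38;2;4;2;10m[48;2;4;2;10m [0m
[38;2;5;2;12m[48;2;4;2;10m🬀[38;2;4;2;10m[48;2;4;2;10m [38;2;4;2;10m[48;2;4;2;10m [38;2;4;2;10m[48;2;4;2;10m [38;2;4;2;10m[48;2;4;2;10m [38;2;4;2;10m[48;2;4;2;10m [38;2;4;2;10m[48;2;4;2;10m [38;2;4;2;10m[48;2;4;2;10m [38;2;4;2;10m[48;2;4;2;10m [38;2;4;2;10m[48;2;4;2;10m [0m
</frame>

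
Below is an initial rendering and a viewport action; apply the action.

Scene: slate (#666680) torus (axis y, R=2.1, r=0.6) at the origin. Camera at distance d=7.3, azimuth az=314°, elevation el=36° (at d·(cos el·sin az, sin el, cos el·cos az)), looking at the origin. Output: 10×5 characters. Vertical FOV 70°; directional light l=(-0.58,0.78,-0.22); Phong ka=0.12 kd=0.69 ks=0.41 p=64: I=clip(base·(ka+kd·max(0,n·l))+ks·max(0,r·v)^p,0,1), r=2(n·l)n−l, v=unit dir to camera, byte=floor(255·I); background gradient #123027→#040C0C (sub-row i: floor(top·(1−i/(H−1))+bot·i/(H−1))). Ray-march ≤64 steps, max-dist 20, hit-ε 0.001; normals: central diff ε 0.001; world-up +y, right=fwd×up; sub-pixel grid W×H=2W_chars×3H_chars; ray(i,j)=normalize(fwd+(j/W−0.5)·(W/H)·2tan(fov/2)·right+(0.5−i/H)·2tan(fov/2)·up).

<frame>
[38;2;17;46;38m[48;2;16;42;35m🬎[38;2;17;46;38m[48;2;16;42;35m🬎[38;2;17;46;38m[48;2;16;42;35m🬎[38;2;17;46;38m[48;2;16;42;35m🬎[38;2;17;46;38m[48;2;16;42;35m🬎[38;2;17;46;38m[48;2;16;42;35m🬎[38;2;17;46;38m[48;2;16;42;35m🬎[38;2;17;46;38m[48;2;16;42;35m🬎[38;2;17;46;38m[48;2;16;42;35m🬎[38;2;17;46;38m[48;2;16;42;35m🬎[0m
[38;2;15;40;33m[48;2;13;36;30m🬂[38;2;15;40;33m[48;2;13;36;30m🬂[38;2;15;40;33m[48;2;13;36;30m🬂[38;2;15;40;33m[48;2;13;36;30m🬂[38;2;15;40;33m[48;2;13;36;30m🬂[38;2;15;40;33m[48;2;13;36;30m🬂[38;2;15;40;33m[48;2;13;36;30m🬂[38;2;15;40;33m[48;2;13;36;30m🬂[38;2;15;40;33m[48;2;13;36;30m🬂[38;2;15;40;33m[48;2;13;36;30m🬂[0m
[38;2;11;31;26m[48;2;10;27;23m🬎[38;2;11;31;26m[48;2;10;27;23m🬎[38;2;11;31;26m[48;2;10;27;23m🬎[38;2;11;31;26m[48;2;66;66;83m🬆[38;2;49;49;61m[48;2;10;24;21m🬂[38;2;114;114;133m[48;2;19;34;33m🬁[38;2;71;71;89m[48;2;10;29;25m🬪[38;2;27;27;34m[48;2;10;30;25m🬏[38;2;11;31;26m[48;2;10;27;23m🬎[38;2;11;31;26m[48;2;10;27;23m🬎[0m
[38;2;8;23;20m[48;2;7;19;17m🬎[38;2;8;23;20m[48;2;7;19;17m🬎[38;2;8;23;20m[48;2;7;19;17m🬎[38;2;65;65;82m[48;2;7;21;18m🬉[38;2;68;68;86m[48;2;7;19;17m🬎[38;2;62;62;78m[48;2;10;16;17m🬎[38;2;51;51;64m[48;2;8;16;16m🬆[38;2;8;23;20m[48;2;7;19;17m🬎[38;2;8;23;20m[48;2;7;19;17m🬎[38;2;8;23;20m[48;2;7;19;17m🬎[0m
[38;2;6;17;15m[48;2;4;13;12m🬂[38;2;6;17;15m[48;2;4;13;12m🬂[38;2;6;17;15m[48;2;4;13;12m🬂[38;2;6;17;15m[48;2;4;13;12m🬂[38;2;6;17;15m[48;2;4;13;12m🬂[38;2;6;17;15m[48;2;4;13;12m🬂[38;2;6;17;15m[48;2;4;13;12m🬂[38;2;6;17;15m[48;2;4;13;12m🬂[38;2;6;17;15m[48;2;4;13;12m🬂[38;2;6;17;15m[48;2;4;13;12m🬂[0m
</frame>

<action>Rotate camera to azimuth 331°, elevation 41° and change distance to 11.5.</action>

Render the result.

<frame>
[38;2;17;46;38m[48;2;16;42;35m🬎[38;2;17;46;38m[48;2;16;42;35m🬎[38;2;17;46;38m[48;2;16;42;35m🬎[38;2;17;46;38m[48;2;16;42;35m🬎[38;2;17;46;38m[48;2;16;42;35m🬎[38;2;17;46;38m[48;2;16;42;35m🬎[38;2;17;46;38m[48;2;16;42;35m🬎[38;2;17;46;38m[48;2;16;42;35m🬎[38;2;17;46;38m[48;2;16;42;35m🬎[38;2;17;46;38m[48;2;16;42;35m🬎[0m
[38;2;15;40;33m[48;2;13;36;30m🬂[38;2;15;40;33m[48;2;13;36;30m🬂[38;2;15;40;33m[48;2;13;36;30m🬂[38;2;15;40;33m[48;2;13;36;30m🬂[38;2;15;40;33m[48;2;13;36;30m🬂[38;2;15;40;33m[48;2;13;36;30m🬂[38;2;15;40;33m[48;2;13;36;30m🬂[38;2;15;40;33m[48;2;13;36;30m🬂[38;2;15;40;33m[48;2;13;36;30m🬂[38;2;15;40;33m[48;2;13;36;30m🬂[0m
[38;2;11;31;26m[48;2;10;27;23m🬎[38;2;11;31;26m[48;2;10;27;23m🬎[38;2;11;31;26m[48;2;10;27;23m🬎[38;2;11;31;26m[48;2;10;27;23m🬎[38;2;11;25;23m[48;2;71;71;90m🬨[38;2;67;67;84m[48;2;16;31;29m🬀[38;2;59;59;74m[48;2;10;30;25m🬓[38;2;11;31;26m[48;2;10;27;23m🬎[38;2;11;31;26m[48;2;10;27;23m🬎[38;2;11;31;26m[48;2;10;27;23m🬎[0m
[38;2;8;23;20m[48;2;7;19;17m🬎[38;2;8;23;20m[48;2;7;19;17m🬎[38;2;8;23;20m[48;2;7;19;17m🬎[38;2;8;23;20m[48;2;7;19;17m🬎[38;2;61;61;77m[48;2;7;21;18m🬁[38;2;47;47;59m[48;2;7;20;18m🬂[38;2;8;23;20m[48;2;7;19;17m🬎[38;2;8;23;20m[48;2;7;19;17m🬎[38;2;8;23;20m[48;2;7;19;17m🬎[38;2;8;23;20m[48;2;7;19;17m🬎[0m
[38;2;6;17;15m[48;2;4;13;12m🬂[38;2;6;17;15m[48;2;4;13;12m🬂[38;2;6;17;15m[48;2;4;13;12m🬂[38;2;6;17;15m[48;2;4;13;12m🬂[38;2;6;17;15m[48;2;4;13;12m🬂[38;2;6;17;15m[48;2;4;13;12m🬂[38;2;6;17;15m[48;2;4;13;12m🬂[38;2;6;17;15m[48;2;4;13;12m🬂[38;2;6;17;15m[48;2;4;13;12m🬂[38;2;6;17;15m[48;2;4;13;12m🬂[0m
</frame>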